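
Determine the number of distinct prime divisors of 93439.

3

93439 = 41 · 2279
2279 = 43 · 53
93439 = 41 · 43 · 53, which has 3 distinct prime factors.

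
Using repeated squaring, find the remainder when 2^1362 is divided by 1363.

361

2^1 ≡ 2 (mod 1363)
2^2 ≡ 2^2 = 4 ≡ 4 (mod 1363)
2^4 ≡ 4^2 = 16 ≡ 16 (mod 1363)
2^8 ≡ 16^2 = 256 ≡ 256 (mod 1363)
2^16 ≡ 256^2 = 65536 ≡ 112 (mod 1363)
2^32 ≡ 112^2 = 12544 ≡ 277 (mod 1363)
2^64 ≡ 277^2 = 76729 ≡ 401 (mod 1363)
2^128 ≡ 401^2 = 160801 ≡ 1330 (mod 1363)
2^256 ≡ 1330^2 = 1768900 ≡ 1089 (mod 1363)
2^512 ≡ 1089^2 = 1185921 ≡ 111 (mod 1363)
2^1024 ≡ 111^2 = 12321 ≡ 54 (mod 1363)
1362 = 1024 + 256 + 64 + 16 + 2 in binary powers of 2.
So 2^1362 ≡ 54 · 1089 · 401 · 112 · 4 ≡ 361 (mod 1363).
Since 361 ≠ 1, base 2 is a Fermat witness: 1363 is composite.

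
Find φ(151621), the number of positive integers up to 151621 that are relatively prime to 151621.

Factor: 151621 = 31 · 67 · 73.
φ(151621) = (31−1) · (67−1) · (73−1) = 30 · 66 · 72 = 142560.

142560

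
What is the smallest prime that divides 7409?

7409 is odd.
Digit sum 20, not divisible by 3.
Ends in 9: not divisible by 5.
7: 7409 = 7·1058 + 3
11: 7409 = 11·673 + 6
13: 7409 = 13·569 + 12
17: 7409 = 17·435 + 14
19: 7409 = 19·389 + 18
23: 7409 = 23·322 + 3
29: 7409 = 29·255 + 14
31: 7409 = 31·239

31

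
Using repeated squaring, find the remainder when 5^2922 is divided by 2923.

936

5^1 ≡ 5 (mod 2923)
5^2 ≡ 5^2 = 25 ≡ 25 (mod 2923)
5^4 ≡ 25^2 = 625 ≡ 625 (mod 2923)
5^8 ≡ 625^2 = 390625 ≡ 1866 (mod 2923)
5^16 ≡ 1866^2 = 3481956 ≡ 663 (mod 2923)
5^32 ≡ 663^2 = 439569 ≡ 1119 (mod 2923)
5^64 ≡ 1119^2 = 1252161 ≡ 1117 (mod 2923)
5^128 ≡ 1117^2 = 1247689 ≡ 2491 (mod 2923)
5^256 ≡ 2491^2 = 6205081 ≡ 2475 (mod 2923)
5^512 ≡ 2475^2 = 6125625 ≡ 1940 (mod 2923)
5^1024 ≡ 1940^2 = 3763600 ≡ 1699 (mod 2923)
5^2048 ≡ 1699^2 = 2886601 ≡ 1600 (mod 2923)
2922 = 2048 + 512 + 256 + 64 + 32 + 8 + 2 in binary powers of 2.
So 5^2922 ≡ 1600 · 1940 · 2475 · 1117 · 1119 · 1866 · 25 ≡ 936 (mod 2923).
Since 936 ≠ 1, base 5 is a Fermat witness: 2923 is composite.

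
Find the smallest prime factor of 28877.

67

28877 is odd.
Digit sum 32, not divisible by 3.
Ends in 7: not divisible by 5.
7: 28877 = 7·4125 + 2
11: 28877 = 11·2625 + 2
13: 28877 = 13·2221 + 4
17: 28877 = 17·1698 + 11
19: 28877 = 19·1519 + 16
23: 28877 = 23·1255 + 12
29: 28877 = 29·995 + 22
31: 28877 = 31·931 + 16
37: 28877 = 37·780 + 17
41: 28877 = 41·704 + 13
43: 28877 = 43·671 + 24
47: 28877 = 47·614 + 19
53: 28877 = 53·544 + 45
59: 28877 = 59·489 + 26
61: 28877 = 61·473 + 24
67: 28877 = 67·431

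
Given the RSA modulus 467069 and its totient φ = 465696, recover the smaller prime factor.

617

φ(n) = (p−1)(q−1) = n − (p+q) + 1, so p + q = 467069 − 465696 + 1 = 1374.
p and q are the roots of t² − 1374t + 467069 = 0.
Discriminant: 1374² − 4·467069 = 1887876 − 1868276 = 19600; √19600 = 140.
q = (1374 − 140)/2 = 617, p = (1374 + 140)/2 = 757.
Check: 617 · 757 = 467069.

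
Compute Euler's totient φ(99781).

88320

Factor: 99781 = 11 · 47 · 193.
φ(99781) = (11−1) · (47−1) · (193−1) = 10 · 46 · 192 = 88320.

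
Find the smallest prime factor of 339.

339 is odd.
Digit sum 15, divisible by 3.

3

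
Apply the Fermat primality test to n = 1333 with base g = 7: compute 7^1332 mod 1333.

388

7^1 ≡ 7 (mod 1333)
7^2 ≡ 7^2 = 49 ≡ 49 (mod 1333)
7^4 ≡ 49^2 = 2401 ≡ 1068 (mod 1333)
7^8 ≡ 1068^2 = 1140624 ≡ 909 (mod 1333)
7^16 ≡ 909^2 = 826281 ≡ 1154 (mod 1333)
7^32 ≡ 1154^2 = 1331716 ≡ 49 (mod 1333)
7^64 ≡ 49^2 = 2401 ≡ 1068 (mod 1333)
7^128 ≡ 1068^2 = 1140624 ≡ 909 (mod 1333)
7^256 ≡ 909^2 = 826281 ≡ 1154 (mod 1333)
7^512 ≡ 1154^2 = 1331716 ≡ 49 (mod 1333)
7^1024 ≡ 49^2 = 2401 ≡ 1068 (mod 1333)
1332 = 1024 + 256 + 32 + 16 + 4 in binary powers of 2.
So 7^1332 ≡ 1068 · 1154 · 49 · 1154 · 1068 ≡ 388 (mod 1333).
Since 388 ≠ 1, base 7 is a Fermat witness: 1333 is composite.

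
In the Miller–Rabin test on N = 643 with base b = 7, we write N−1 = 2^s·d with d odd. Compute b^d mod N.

1

643 − 1 = 642 = 2^1 · 321, so d = 321.
7^1 ≡ 7 (mod 643)
7^2 ≡ 7^2 = 49 ≡ 49 (mod 643)
7^4 ≡ 49^2 = 2401 ≡ 472 (mod 643)
7^8 ≡ 472^2 = 222784 ≡ 306 (mod 643)
7^16 ≡ 306^2 = 93636 ≡ 401 (mod 643)
7^32 ≡ 401^2 = 160801 ≡ 51 (mod 643)
7^64 ≡ 51^2 = 2601 ≡ 29 (mod 643)
7^128 ≡ 29^2 = 841 ≡ 198 (mod 643)
7^256 ≡ 198^2 = 39204 ≡ 624 (mod 643)
321 = 256 + 64 + 1 in binary powers of 2.
So 7^321 ≡ 624 · 29 · 7 ≡ 1 (mod 643).
Since 7^d ≡ 1 (mod 643), base 7 does not prove 643 composite.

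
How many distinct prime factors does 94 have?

2

94 = 2 · 47
94 = 2 · 47, which has 2 distinct prime factors.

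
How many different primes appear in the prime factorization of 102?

3

102 = 2 · 51
51 = 3 · 17
102 = 2 · 3 · 17, which has 3 distinct prime factors.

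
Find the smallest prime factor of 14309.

41

14309 is odd.
Digit sum 17, not divisible by 3.
Ends in 9: not divisible by 5.
7: 14309 = 7·2044 + 1
11: 14309 = 11·1300 + 9
13: 14309 = 13·1100 + 9
17: 14309 = 17·841 + 12
19: 14309 = 19·753 + 2
23: 14309 = 23·622 + 3
29: 14309 = 29·493 + 12
31: 14309 = 31·461 + 18
37: 14309 = 37·386 + 27
41: 14309 = 41·349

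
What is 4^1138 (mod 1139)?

4^1 ≡ 4 (mod 1139)
4^2 ≡ 4^2 = 16 ≡ 16 (mod 1139)
4^4 ≡ 16^2 = 256 ≡ 256 (mod 1139)
4^8 ≡ 256^2 = 65536 ≡ 613 (mod 1139)
4^16 ≡ 613^2 = 375769 ≡ 1038 (mod 1139)
4^32 ≡ 1038^2 = 1077444 ≡ 1089 (mod 1139)
4^64 ≡ 1089^2 = 1185921 ≡ 222 (mod 1139)
4^128 ≡ 222^2 = 49284 ≡ 307 (mod 1139)
4^256 ≡ 307^2 = 94249 ≡ 851 (mod 1139)
4^512 ≡ 851^2 = 724201 ≡ 936 (mod 1139)
4^1024 ≡ 936^2 = 876096 ≡ 205 (mod 1139)
1138 = 1024 + 64 + 32 + 16 + 2 in binary powers of 2.
So 4^1138 ≡ 205 · 222 · 1089 · 1038 · 16 ≡ 33 (mod 1139).
Since 33 ≠ 1, base 4 is a Fermat witness: 1139 is composite.

33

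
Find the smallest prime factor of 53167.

79

53167 is odd.
Digit sum 22, not divisible by 3.
Ends in 7: not divisible by 5.
7: 53167 = 7·7595 + 2
11: 53167 = 11·4833 + 4
13: 53167 = 13·4089 + 10
17: 53167 = 17·3127 + 8
19: 53167 = 19·2798 + 5
23: 53167 = 23·2311 + 14
29: 53167 = 29·1833 + 10
31: 53167 = 31·1715 + 2
37: 53167 = 37·1436 + 35
41: 53167 = 41·1296 + 31
43: 53167 = 43·1236 + 19
47: 53167 = 47·1131 + 10
53: 53167 = 53·1003 + 8
59: 53167 = 59·901 + 8
61: 53167 = 61·871 + 36
67: 53167 = 67·793 + 36
71: 53167 = 71·748 + 59
73: 53167 = 73·728 + 23
79: 53167 = 79·673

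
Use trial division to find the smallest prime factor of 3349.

3349 is odd.
Digit sum 19, not divisible by 3.
Ends in 9: not divisible by 5.
7: 3349 = 7·478 + 3
11: 3349 = 11·304 + 5
13: 3349 = 13·257 + 8
17: 3349 = 17·197

17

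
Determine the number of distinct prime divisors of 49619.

49619 = 29^2 · 59
49619 = 29^2 · 59, which has 2 distinct prime factors.

2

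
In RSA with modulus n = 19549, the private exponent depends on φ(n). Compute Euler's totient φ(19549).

Factor: 19549 = 113 · 173.
φ(19549) = (113−1) · (173−1) = 112 · 172 = 19264.

19264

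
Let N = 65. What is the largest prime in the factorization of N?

13

65 = 5 · 13
13 is prime.
So 65 = 5 · 13; the largest prime factor is 13.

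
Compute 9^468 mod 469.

64

9^1 ≡ 9 (mod 469)
9^2 ≡ 9^2 = 81 ≡ 81 (mod 469)
9^4 ≡ 81^2 = 6561 ≡ 464 (mod 469)
9^8 ≡ 464^2 = 215296 ≡ 25 (mod 469)
9^16 ≡ 25^2 = 625 ≡ 156 (mod 469)
9^32 ≡ 156^2 = 24336 ≡ 417 (mod 469)
9^64 ≡ 417^2 = 173889 ≡ 359 (mod 469)
9^128 ≡ 359^2 = 128881 ≡ 375 (mod 469)
9^256 ≡ 375^2 = 140625 ≡ 394 (mod 469)
468 = 256 + 128 + 64 + 16 + 4 in binary powers of 2.
So 9^468 ≡ 394 · 375 · 359 · 156 · 464 ≡ 64 (mod 469).
Since 64 ≠ 1, base 9 is a Fermat witness: 469 is composite.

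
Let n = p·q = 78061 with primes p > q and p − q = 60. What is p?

Since p = q + 60, we have 78061 = q(q + 60), so q² + 60q − 78061 = 0.
Discriminant: 60² + 4·78061 = 3600 + 312244 = 315844; √315844 = 562.
q = (−60 + 562)/2 = 251, and p = q + 60 = 311.
Check: 251 · 311 = 78061.

311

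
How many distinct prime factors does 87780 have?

87780 = 2^2 · 21945
21945 = 3 · 7315
7315 = 5 · 1463
1463 = 7 · 209
209 = 11 · 19
87780 = 2^2 · 3 · 5 · 7 · 11 · 19, which has 6 distinct prime factors.

6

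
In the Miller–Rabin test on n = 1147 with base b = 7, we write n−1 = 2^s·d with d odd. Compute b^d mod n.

1025

1147 − 1 = 1146 = 2^1 · 573, so d = 573.
7^1 ≡ 7 (mod 1147)
7^2 ≡ 7^2 = 49 ≡ 49 (mod 1147)
7^4 ≡ 49^2 = 2401 ≡ 107 (mod 1147)
7^8 ≡ 107^2 = 11449 ≡ 1126 (mod 1147)
7^16 ≡ 1126^2 = 1267876 ≡ 441 (mod 1147)
7^32 ≡ 441^2 = 194481 ≡ 638 (mod 1147)
7^64 ≡ 638^2 = 407044 ≡ 1006 (mod 1147)
7^128 ≡ 1006^2 = 1012036 ≡ 382 (mod 1147)
7^256 ≡ 382^2 = 145924 ≡ 255 (mod 1147)
7^512 ≡ 255^2 = 65025 ≡ 793 (mod 1147)
573 = 512 + 32 + 16 + 8 + 4 + 1 in binary powers of 2.
So 7^573 ≡ 793 · 638 · 441 · 1126 · 107 · 7 ≡ 1025 (mod 1147).
Squaring chain: 1025; never reaches −1, so base 7 is a Miller–Rabin witness that 1147 is composite.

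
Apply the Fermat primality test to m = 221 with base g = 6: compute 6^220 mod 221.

6^1 ≡ 6 (mod 221)
6^2 ≡ 6^2 = 36 ≡ 36 (mod 221)
6^4 ≡ 36^2 = 1296 ≡ 191 (mod 221)
6^8 ≡ 191^2 = 36481 ≡ 16 (mod 221)
6^16 ≡ 16^2 = 256 ≡ 35 (mod 221)
6^32 ≡ 35^2 = 1225 ≡ 120 (mod 221)
6^64 ≡ 120^2 = 14400 ≡ 35 (mod 221)
6^128 ≡ 35^2 = 1225 ≡ 120 (mod 221)
220 = 128 + 64 + 16 + 8 + 4 in binary powers of 2.
So 6^220 ≡ 120 · 35 · 35 · 16 · 191 ≡ 217 (mod 221).
Since 217 ≠ 1, base 6 is a Fermat witness: 221 is composite.

217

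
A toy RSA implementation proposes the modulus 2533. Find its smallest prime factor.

17

2533 is odd.
Digit sum 13, not divisible by 3.
Ends in 3: not divisible by 5.
7: 2533 = 7·361 + 6
11: 2533 = 11·230 + 3
13: 2533 = 13·194 + 11
17: 2533 = 17·149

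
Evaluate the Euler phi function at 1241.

1152

Factor: 1241 = 17 · 73.
φ(1241) = (17−1) · (73−1) = 16 · 72 = 1152.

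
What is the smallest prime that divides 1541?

1541 is odd.
Digit sum 11, not divisible by 3.
Ends in 1: not divisible by 5.
7: 1541 = 7·220 + 1
11: 1541 = 11·140 + 1
13: 1541 = 13·118 + 7
17: 1541 = 17·90 + 11
19: 1541 = 19·81 + 2
23: 1541 = 23·67

23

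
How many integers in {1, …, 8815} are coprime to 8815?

Factor: 8815 = 5 · 41 · 43.
φ(8815) = (5−1) · (41−1) · (43−1) = 4 · 40 · 42 = 6720.

6720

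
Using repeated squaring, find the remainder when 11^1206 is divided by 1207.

11^1 ≡ 11 (mod 1207)
11^2 ≡ 11^2 = 121 ≡ 121 (mod 1207)
11^4 ≡ 121^2 = 14641 ≡ 157 (mod 1207)
11^8 ≡ 157^2 = 24649 ≡ 509 (mod 1207)
11^16 ≡ 509^2 = 259081 ≡ 783 (mod 1207)
11^32 ≡ 783^2 = 613089 ≡ 1140 (mod 1207)
11^64 ≡ 1140^2 = 1299600 ≡ 868 (mod 1207)
11^128 ≡ 868^2 = 753424 ≡ 256 (mod 1207)
11^256 ≡ 256^2 = 65536 ≡ 358 (mod 1207)
11^512 ≡ 358^2 = 128164 ≡ 222 (mod 1207)
11^1024 ≡ 222^2 = 49284 ≡ 1004 (mod 1207)
1206 = 1024 + 128 + 32 + 16 + 4 + 2 in binary powers of 2.
So 11^1206 ≡ 1004 · 256 · 1140 · 783 · 157 · 121 ≡ 144 (mod 1207).
Since 144 ≠ 1, base 11 is a Fermat witness: 1207 is composite.

144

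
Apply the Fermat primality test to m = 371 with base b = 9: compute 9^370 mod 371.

275

9^1 ≡ 9 (mod 371)
9^2 ≡ 9^2 = 81 ≡ 81 (mod 371)
9^4 ≡ 81^2 = 6561 ≡ 254 (mod 371)
9^8 ≡ 254^2 = 64516 ≡ 333 (mod 371)
9^16 ≡ 333^2 = 110889 ≡ 331 (mod 371)
9^32 ≡ 331^2 = 109561 ≡ 116 (mod 371)
9^64 ≡ 116^2 = 13456 ≡ 100 (mod 371)
9^128 ≡ 100^2 = 10000 ≡ 354 (mod 371)
9^256 ≡ 354^2 = 125316 ≡ 289 (mod 371)
370 = 256 + 64 + 32 + 16 + 2 in binary powers of 2.
So 9^370 ≡ 289 · 100 · 116 · 331 · 81 ≡ 275 (mod 371).
Since 275 ≠ 1, base 9 is a Fermat witness: 371 is composite.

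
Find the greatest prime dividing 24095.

24095 = 5 · 4819
4819 = 61 · 79
79 is prime.
So 24095 = 5 · 61 · 79; the largest prime factor is 79.

79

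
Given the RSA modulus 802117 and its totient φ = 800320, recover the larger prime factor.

φ(n) = (p−1)(q−1) = n − (p+q) + 1, so p + q = 802117 − 800320 + 1 = 1798.
p and q are the roots of t² − 1798t + 802117 = 0.
Discriminant: 1798² − 4·802117 = 3232804 − 3208468 = 24336; √24336 = 156.
q = (1798 − 156)/2 = 821, p = (1798 + 156)/2 = 977.
Check: 821 · 977 = 802117.

977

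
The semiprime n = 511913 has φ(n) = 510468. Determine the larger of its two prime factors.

827

φ(n) = (p−1)(q−1) = n − (p+q) + 1, so p + q = 511913 − 510468 + 1 = 1446.
p and q are the roots of t² − 1446t + 511913 = 0.
Discriminant: 1446² − 4·511913 = 2090916 − 2047652 = 43264; √43264 = 208.
q = (1446 − 208)/2 = 619, p = (1446 + 208)/2 = 827.
Check: 619 · 827 = 511913.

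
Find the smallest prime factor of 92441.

97

92441 is odd.
Digit sum 20, not divisible by 3.
Ends in 1: not divisible by 5.
7: 92441 = 7·13205 + 6
11: 92441 = 11·8403 + 8
13: 92441 = 13·7110 + 11
17: 92441 = 17·5437 + 12
19: 92441 = 19·4865 + 6
23: 92441 = 23·4019 + 4
29: 92441 = 29·3187 + 18
31: 92441 = 31·2981 + 30
37: 92441 = 37·2498 + 15
41: 92441 = 41·2254 + 27
43: 92441 = 43·2149 + 34
47: 92441 = 47·1966 + 39
53: 92441 = 53·1744 + 9
59: 92441 = 59·1566 + 47
61: 92441 = 61·1515 + 26
67: 92441 = 67·1379 + 48
71: 92441 = 71·1301 + 70
73: 92441 = 73·1266 + 23
79: 92441 = 79·1170 + 11
83: 92441 = 83·1113 + 62
89: 92441 = 89·1038 + 59
97: 92441 = 97·953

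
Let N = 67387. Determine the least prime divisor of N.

79

67387 is odd.
Digit sum 31, not divisible by 3.
Ends in 7: not divisible by 5.
7: 67387 = 7·9626 + 5
11: 67387 = 11·6126 + 1
13: 67387 = 13·5183 + 8
17: 67387 = 17·3963 + 16
19: 67387 = 19·3546 + 13
23: 67387 = 23·2929 + 20
29: 67387 = 29·2323 + 20
31: 67387 = 31·2173 + 24
37: 67387 = 37·1821 + 10
41: 67387 = 41·1643 + 24
43: 67387 = 43·1567 + 6
47: 67387 = 47·1433 + 36
53: 67387 = 53·1271 + 24
59: 67387 = 59·1142 + 9
61: 67387 = 61·1104 + 43
67: 67387 = 67·1005 + 52
71: 67387 = 71·949 + 8
73: 67387 = 73·923 + 8
79: 67387 = 79·853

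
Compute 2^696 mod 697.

2^1 ≡ 2 (mod 697)
2^2 ≡ 2^2 = 4 ≡ 4 (mod 697)
2^4 ≡ 4^2 = 16 ≡ 16 (mod 697)
2^8 ≡ 16^2 = 256 ≡ 256 (mod 697)
2^16 ≡ 256^2 = 65536 ≡ 18 (mod 697)
2^32 ≡ 18^2 = 324 ≡ 324 (mod 697)
2^64 ≡ 324^2 = 104976 ≡ 426 (mod 697)
2^128 ≡ 426^2 = 181476 ≡ 256 (mod 697)
2^256 ≡ 256^2 = 65536 ≡ 18 (mod 697)
2^512 ≡ 18^2 = 324 ≡ 324 (mod 697)
696 = 512 + 128 + 32 + 16 + 8 in binary powers of 2.
So 2^696 ≡ 324 · 256 · 324 · 18 · 256 ≡ 18 (mod 697).
Since 18 ≠ 1, base 2 is a Fermat witness: 697 is composite.

18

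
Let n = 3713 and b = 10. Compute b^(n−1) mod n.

2550

10^1 ≡ 10 (mod 3713)
10^2 ≡ 10^2 = 100 ≡ 100 (mod 3713)
10^4 ≡ 100^2 = 10000 ≡ 2574 (mod 3713)
10^8 ≡ 2574^2 = 6625476 ≡ 1484 (mod 3713)
10^16 ≡ 1484^2 = 2202256 ≡ 447 (mod 3713)
10^32 ≡ 447^2 = 199809 ≡ 3020 (mod 3713)
10^64 ≡ 3020^2 = 9120400 ≡ 1272 (mod 3713)
10^128 ≡ 1272^2 = 1617984 ≡ 2829 (mod 3713)
10^256 ≡ 2829^2 = 8003241 ≡ 1726 (mod 3713)
10^512 ≡ 1726^2 = 2979076 ≡ 1250 (mod 3713)
10^1024 ≡ 1250^2 = 1562500 ≡ 3040 (mod 3713)
10^2048 ≡ 3040^2 = 9241600 ≡ 3656 (mod 3713)
3712 = 2048 + 1024 + 512 + 128 in binary powers of 2.
So 10^3712 ≡ 3656 · 3040 · 1250 · 2829 ≡ 2550 (mod 3713).
Since 2550 ≠ 1, base 10 is a Fermat witness: 3713 is composite.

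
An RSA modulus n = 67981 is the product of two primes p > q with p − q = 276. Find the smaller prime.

157

Since p = q + 276, we have 67981 = q(q + 276), so q² + 276q − 67981 = 0.
Discriminant: 276² + 4·67981 = 76176 + 271924 = 348100; √348100 = 590.
q = (−276 + 590)/2 = 157, and p = q + 276 = 433.
Check: 157 · 433 = 67981.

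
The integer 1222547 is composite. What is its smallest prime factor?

31

1222547 is odd.
Digit sum 23, not divisible by 3.
Ends in 7: not divisible by 5.
7: 1222547 = 7·174649 + 4
11: 1222547 = 11·111140 + 7
13: 1222547 = 13·94042 + 1
17: 1222547 = 17·71914 + 9
19: 1222547 = 19·64344 + 11
23: 1222547 = 23·53154 + 5
29: 1222547 = 29·42156 + 23
31: 1222547 = 31·39437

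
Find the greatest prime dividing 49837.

49837 = 19 · 2623
2623 = 43 · 61
61 is prime.
So 49837 = 19 · 43 · 61; the largest prime factor is 61.

61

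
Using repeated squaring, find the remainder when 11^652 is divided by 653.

11^1 ≡ 11 (mod 653)
11^2 ≡ 11^2 = 121 ≡ 121 (mod 653)
11^4 ≡ 121^2 = 14641 ≡ 275 (mod 653)
11^8 ≡ 275^2 = 75625 ≡ 530 (mod 653)
11^16 ≡ 530^2 = 280900 ≡ 110 (mod 653)
11^32 ≡ 110^2 = 12100 ≡ 346 (mod 653)
11^64 ≡ 346^2 = 119716 ≡ 217 (mod 653)
11^128 ≡ 217^2 = 47089 ≡ 73 (mod 653)
11^256 ≡ 73^2 = 5329 ≡ 105 (mod 653)
11^512 ≡ 105^2 = 11025 ≡ 577 (mod 653)
652 = 512 + 128 + 8 + 4 in binary powers of 2.
So 11^652 ≡ 577 · 73 · 530 · 275 ≡ 1 (mod 653).
Since the result is 1, base 11 gives no evidence that 653 is composite.

1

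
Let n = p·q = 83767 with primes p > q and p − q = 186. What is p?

Since p = q + 186, we have 83767 = q(q + 186), so q² + 186q − 83767 = 0.
Discriminant: 186² + 4·83767 = 34596 + 335068 = 369664; √369664 = 608.
q = (−186 + 608)/2 = 211, and p = q + 186 = 397.
Check: 211 · 397 = 83767.

397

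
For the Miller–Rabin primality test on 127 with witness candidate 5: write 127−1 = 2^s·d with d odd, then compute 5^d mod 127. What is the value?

126

127 − 1 = 126 = 2^1 · 63, so d = 63.
5^1 ≡ 5 (mod 127)
5^2 ≡ 5^2 = 25 ≡ 25 (mod 127)
5^4 ≡ 25^2 = 625 ≡ 117 (mod 127)
5^8 ≡ 117^2 = 13689 ≡ 100 (mod 127)
5^16 ≡ 100^2 = 10000 ≡ 94 (mod 127)
5^32 ≡ 94^2 = 8836 ≡ 73 (mod 127)
63 = 32 + 16 + 8 + 4 + 2 + 1 in binary powers of 2.
So 5^63 ≡ 73 · 94 · 100 · 117 · 25 · 5 ≡ 126 (mod 127).
Since 5^d ≡ 126 (mod 127), base 5 does not prove 127 composite.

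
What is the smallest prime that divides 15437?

43

15437 is odd.
Digit sum 20, not divisible by 3.
Ends in 7: not divisible by 5.
7: 15437 = 7·2205 + 2
11: 15437 = 11·1403 + 4
13: 15437 = 13·1187 + 6
17: 15437 = 17·908 + 1
19: 15437 = 19·812 + 9
23: 15437 = 23·671 + 4
29: 15437 = 29·532 + 9
31: 15437 = 31·497 + 30
37: 15437 = 37·417 + 8
41: 15437 = 41·376 + 21
43: 15437 = 43·359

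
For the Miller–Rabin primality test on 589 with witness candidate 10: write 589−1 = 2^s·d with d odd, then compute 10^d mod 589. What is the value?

589 − 1 = 588 = 2^2 · 147, so d = 147.
10^1 ≡ 10 (mod 589)
10^2 ≡ 10^2 = 100 ≡ 100 (mod 589)
10^4 ≡ 100^2 = 10000 ≡ 576 (mod 589)
10^8 ≡ 576^2 = 331776 ≡ 169 (mod 589)
10^16 ≡ 169^2 = 28561 ≡ 289 (mod 589)
10^32 ≡ 289^2 = 83521 ≡ 472 (mod 589)
10^64 ≡ 472^2 = 222784 ≡ 142 (mod 589)
10^128 ≡ 142^2 = 20164 ≡ 138 (mod 589)
147 = 128 + 16 + 2 + 1 in binary powers of 2.
So 10^147 ≡ 138 · 289 · 100 · 10 ≡ 221 (mod 589).
Squaring chain: 221 → 543; never reaches −1, so base 10 is a Miller–Rabin witness that 589 is composite.

221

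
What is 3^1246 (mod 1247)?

608

3^1 ≡ 3 (mod 1247)
3^2 ≡ 3^2 = 9 ≡ 9 (mod 1247)
3^4 ≡ 9^2 = 81 ≡ 81 (mod 1247)
3^8 ≡ 81^2 = 6561 ≡ 326 (mod 1247)
3^16 ≡ 326^2 = 106276 ≡ 281 (mod 1247)
3^32 ≡ 281^2 = 78961 ≡ 400 (mod 1247)
3^64 ≡ 400^2 = 160000 ≡ 384 (mod 1247)
3^128 ≡ 384^2 = 147456 ≡ 310 (mod 1247)
3^256 ≡ 310^2 = 96100 ≡ 81 (mod 1247)
3^512 ≡ 81^2 = 6561 ≡ 326 (mod 1247)
3^1024 ≡ 326^2 = 106276 ≡ 281 (mod 1247)
1246 = 1024 + 128 + 64 + 16 + 8 + 4 + 2 in binary powers of 2.
So 3^1246 ≡ 281 · 310 · 384 · 281 · 326 · 81 · 9 ≡ 608 (mod 1247).
Since 608 ≠ 1, base 3 is a Fermat witness: 1247 is composite.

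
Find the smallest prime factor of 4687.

4687 is odd.
Digit sum 25, not divisible by 3.
Ends in 7: not divisible by 5.
7: 4687 = 7·669 + 4
11: 4687 = 11·426 + 1
13: 4687 = 13·360 + 7
17: 4687 = 17·275 + 12
19: 4687 = 19·246 + 13
23: 4687 = 23·203 + 18
29: 4687 = 29·161 + 18
31: 4687 = 31·151 + 6
37: 4687 = 37·126 + 25
41: 4687 = 41·114 + 13
43: 4687 = 43·109

43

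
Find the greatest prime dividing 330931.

330931 = 59 · 5609
5609 = 71 · 79
79 is prime.
So 330931 = 59 · 71 · 79; the largest prime factor is 79.

79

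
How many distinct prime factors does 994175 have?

5

994175 = 5^2 · 39767
39767 = 7 · 5681
5681 = 13 · 437
437 = 19 · 23
994175 = 5^2 · 7 · 13 · 19 · 23, which has 5 distinct prime factors.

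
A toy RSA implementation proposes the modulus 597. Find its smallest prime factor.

3

597 is odd.
Digit sum 21, divisible by 3.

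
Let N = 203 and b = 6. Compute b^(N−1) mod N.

169

6^1 ≡ 6 (mod 203)
6^2 ≡ 6^2 = 36 ≡ 36 (mod 203)
6^4 ≡ 36^2 = 1296 ≡ 78 (mod 203)
6^8 ≡ 78^2 = 6084 ≡ 197 (mod 203)
6^16 ≡ 197^2 = 38809 ≡ 36 (mod 203)
6^32 ≡ 36^2 = 1296 ≡ 78 (mod 203)
6^64 ≡ 78^2 = 6084 ≡ 197 (mod 203)
6^128 ≡ 197^2 = 38809 ≡ 36 (mod 203)
202 = 128 + 64 + 8 + 2 in binary powers of 2.
So 6^202 ≡ 36 · 197 · 197 · 36 ≡ 169 (mod 203).
Since 169 ≠ 1, base 6 is a Fermat witness: 203 is composite.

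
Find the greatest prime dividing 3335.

3335 = 5 · 667
667 = 23 · 29
29 is prime.
So 3335 = 5 · 23 · 29; the largest prime factor is 29.

29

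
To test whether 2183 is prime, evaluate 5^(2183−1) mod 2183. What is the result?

5^1 ≡ 5 (mod 2183)
5^2 ≡ 5^2 = 25 ≡ 25 (mod 2183)
5^4 ≡ 25^2 = 625 ≡ 625 (mod 2183)
5^8 ≡ 625^2 = 390625 ≡ 2051 (mod 2183)
5^16 ≡ 2051^2 = 4206601 ≡ 2143 (mod 2183)
5^32 ≡ 2143^2 = 4592449 ≡ 1600 (mod 2183)
5^64 ≡ 1600^2 = 2560000 ≡ 1524 (mod 2183)
5^128 ≡ 1524^2 = 2322576 ≡ 2047 (mod 2183)
5^256 ≡ 2047^2 = 4190209 ≡ 1032 (mod 2183)
5^512 ≡ 1032^2 = 1065024 ≡ 1903 (mod 2183)
5^1024 ≡ 1903^2 = 3621409 ≡ 1995 (mod 2183)
5^2048 ≡ 1995^2 = 3980025 ≡ 416 (mod 2183)
2182 = 2048 + 128 + 4 + 2 in binary powers of 2.
So 5^2182 ≡ 416 · 2047 · 625 · 25 ≡ 1484 (mod 2183).
Since 1484 ≠ 1, base 5 is a Fermat witness: 2183 is composite.

1484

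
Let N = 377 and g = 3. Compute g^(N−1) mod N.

16

3^1 ≡ 3 (mod 377)
3^2 ≡ 3^2 = 9 ≡ 9 (mod 377)
3^4 ≡ 9^2 = 81 ≡ 81 (mod 377)
3^8 ≡ 81^2 = 6561 ≡ 152 (mod 377)
3^16 ≡ 152^2 = 23104 ≡ 107 (mod 377)
3^32 ≡ 107^2 = 11449 ≡ 139 (mod 377)
3^64 ≡ 139^2 = 19321 ≡ 94 (mod 377)
3^128 ≡ 94^2 = 8836 ≡ 165 (mod 377)
3^256 ≡ 165^2 = 27225 ≡ 81 (mod 377)
376 = 256 + 64 + 32 + 16 + 8 in binary powers of 2.
So 3^376 ≡ 81 · 94 · 139 · 107 · 152 ≡ 16 (mod 377).
Since 16 ≠ 1, base 3 is a Fermat witness: 377 is composite.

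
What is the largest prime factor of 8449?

8449 = 7 · 1207
1207 = 17 · 71
71 is prime.
So 8449 = 7 · 17 · 71; the largest prime factor is 71.

71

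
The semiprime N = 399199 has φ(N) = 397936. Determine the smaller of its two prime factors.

617

φ(n) = (p−1)(q−1) = n − (p+q) + 1, so p + q = 399199 − 397936 + 1 = 1264.
p and q are the roots of t² − 1264t + 399199 = 0.
Discriminant: 1264² − 4·399199 = 1597696 − 1596796 = 900; √900 = 30.
q = (1264 − 30)/2 = 617, p = (1264 + 30)/2 = 647.
Check: 617 · 647 = 399199.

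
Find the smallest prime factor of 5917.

61

5917 is odd.
Digit sum 22, not divisible by 3.
Ends in 7: not divisible by 5.
7: 5917 = 7·845 + 2
11: 5917 = 11·537 + 10
13: 5917 = 13·455 + 2
17: 5917 = 17·348 + 1
19: 5917 = 19·311 + 8
23: 5917 = 23·257 + 6
29: 5917 = 29·204 + 1
31: 5917 = 31·190 + 27
37: 5917 = 37·159 + 34
41: 5917 = 41·144 + 13
43: 5917 = 43·137 + 26
47: 5917 = 47·125 + 42
53: 5917 = 53·111 + 34
59: 5917 = 59·100 + 17
61: 5917 = 61·97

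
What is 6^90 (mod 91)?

6^1 ≡ 6 (mod 91)
6^2 ≡ 6^2 = 36 ≡ 36 (mod 91)
6^4 ≡ 36^2 = 1296 ≡ 22 (mod 91)
6^8 ≡ 22^2 = 484 ≡ 29 (mod 91)
6^16 ≡ 29^2 = 841 ≡ 22 (mod 91)
6^32 ≡ 22^2 = 484 ≡ 29 (mod 91)
6^64 ≡ 29^2 = 841 ≡ 22 (mod 91)
90 = 64 + 16 + 8 + 2 in binary powers of 2.
So 6^90 ≡ 22 · 22 · 29 · 36 ≡ 64 (mod 91).
Since 64 ≠ 1, base 6 is a Fermat witness: 91 is composite.

64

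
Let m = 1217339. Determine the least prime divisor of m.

31

1217339 is odd.
Digit sum 26, not divisible by 3.
Ends in 9: not divisible by 5.
7: 1217339 = 7·173905 + 4
11: 1217339 = 11·110667 + 2
13: 1217339 = 13·93641 + 6
17: 1217339 = 17·71608 + 3
19: 1217339 = 19·64070 + 9
23: 1217339 = 23·52927 + 18
29: 1217339 = 29·41977 + 6
31: 1217339 = 31·39269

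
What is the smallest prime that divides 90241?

90241 is odd.
Digit sum 16, not divisible by 3.
Ends in 1: not divisible by 5.
7: 90241 = 7·12891 + 4
11: 90241 = 11·8203 + 8
13: 90241 = 13·6941 + 8
17: 90241 = 17·5308 + 5
19: 90241 = 19·4749 + 10
23: 90241 = 23·3923 + 12
29: 90241 = 29·3111 + 22
31: 90241 = 31·2911

31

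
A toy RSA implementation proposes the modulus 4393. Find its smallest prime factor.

4393 is odd.
Digit sum 19, not divisible by 3.
Ends in 3: not divisible by 5.
7: 4393 = 7·627 + 4
11: 4393 = 11·399 + 4
13: 4393 = 13·337 + 12
17: 4393 = 17·258 + 7
19: 4393 = 19·231 + 4
23: 4393 = 23·191

23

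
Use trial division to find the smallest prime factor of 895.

5

895 is odd.
Digit sum 22, not divisible by 3.
Ends in 5: divisible by 5.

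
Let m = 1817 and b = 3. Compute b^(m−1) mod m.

762

3^1 ≡ 3 (mod 1817)
3^2 ≡ 3^2 = 9 ≡ 9 (mod 1817)
3^4 ≡ 9^2 = 81 ≡ 81 (mod 1817)
3^8 ≡ 81^2 = 6561 ≡ 1110 (mod 1817)
3^16 ≡ 1110^2 = 1232100 ≡ 174 (mod 1817)
3^32 ≡ 174^2 = 30276 ≡ 1204 (mod 1817)
3^64 ≡ 1204^2 = 1449616 ≡ 1467 (mod 1817)
3^128 ≡ 1467^2 = 2152089 ≡ 761 (mod 1817)
3^256 ≡ 761^2 = 579121 ≡ 1315 (mod 1817)
3^512 ≡ 1315^2 = 1729225 ≡ 1258 (mod 1817)
3^1024 ≡ 1258^2 = 1582564 ≡ 1774 (mod 1817)
1816 = 1024 + 512 + 256 + 16 + 8 in binary powers of 2.
So 3^1816 ≡ 1774 · 1258 · 1315 · 174 · 1110 ≡ 762 (mod 1817).
Since 762 ≠ 1, base 3 is a Fermat witness: 1817 is composite.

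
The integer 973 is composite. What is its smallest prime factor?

973 is odd.
Digit sum 19, not divisible by 3.
Ends in 3: not divisible by 5.
7: 973 = 7·139

7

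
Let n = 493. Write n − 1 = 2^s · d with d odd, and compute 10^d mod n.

493 − 1 = 492 = 2^2 · 123, so d = 123.
10^1 ≡ 10 (mod 493)
10^2 ≡ 10^2 = 100 ≡ 100 (mod 493)
10^4 ≡ 100^2 = 10000 ≡ 140 (mod 493)
10^8 ≡ 140^2 = 19600 ≡ 373 (mod 493)
10^16 ≡ 373^2 = 139129 ≡ 103 (mod 493)
10^32 ≡ 103^2 = 10609 ≡ 256 (mod 493)
10^64 ≡ 256^2 = 65536 ≡ 460 (mod 493)
123 = 64 + 32 + 16 + 8 + 2 + 1 in binary powers of 2.
So 10^123 ≡ 460 · 256 · 103 · 373 · 100 · 10 ≡ 292 (mod 493).
Squaring chain: 292 → 468; never reaches −1, so base 10 is a Miller–Rabin witness that 493 is composite.

292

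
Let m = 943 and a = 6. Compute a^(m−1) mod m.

6^1 ≡ 6 (mod 943)
6^2 ≡ 6^2 = 36 ≡ 36 (mod 943)
6^4 ≡ 36^2 = 1296 ≡ 353 (mod 943)
6^8 ≡ 353^2 = 124609 ≡ 133 (mod 943)
6^16 ≡ 133^2 = 17689 ≡ 715 (mod 943)
6^32 ≡ 715^2 = 511225 ≡ 119 (mod 943)
6^64 ≡ 119^2 = 14161 ≡ 16 (mod 943)
6^128 ≡ 16^2 = 256 ≡ 256 (mod 943)
6^256 ≡ 256^2 = 65536 ≡ 469 (mod 943)
6^512 ≡ 469^2 = 219961 ≡ 242 (mod 943)
942 = 512 + 256 + 128 + 32 + 8 + 4 + 2 in binary powers of 2.
So 6^942 ≡ 242 · 469 · 256 · 119 · 133 · 353 · 36 ≡ 210 (mod 943).
Since 210 ≠ 1, base 6 is a Fermat witness: 943 is composite.

210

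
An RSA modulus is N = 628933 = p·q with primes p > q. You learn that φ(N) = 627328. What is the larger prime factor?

929

φ(n) = (p−1)(q−1) = n − (p+q) + 1, so p + q = 628933 − 627328 + 1 = 1606.
p and q are the roots of t² − 1606t + 628933 = 0.
Discriminant: 1606² − 4·628933 = 2579236 − 2515732 = 63504; √63504 = 252.
q = (1606 − 252)/2 = 677, p = (1606 + 252)/2 = 929.
Check: 677 · 929 = 628933.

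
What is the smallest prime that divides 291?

3

291 is odd.
Digit sum 12, divisible by 3.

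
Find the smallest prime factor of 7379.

7379 is odd.
Digit sum 26, not divisible by 3.
Ends in 9: not divisible by 5.
7: 7379 = 7·1054 + 1
11: 7379 = 11·670 + 9
13: 7379 = 13·567 + 8
17: 7379 = 17·434 + 1
19: 7379 = 19·388 + 7
23: 7379 = 23·320 + 19
29: 7379 = 29·254 + 13
31: 7379 = 31·238 + 1
37: 7379 = 37·199 + 16
41: 7379 = 41·179 + 40
43: 7379 = 43·171 + 26
47: 7379 = 47·157

47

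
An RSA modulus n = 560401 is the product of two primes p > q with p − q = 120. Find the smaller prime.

691

Since p = q + 120, we have 560401 = q(q + 120), so q² + 120q − 560401 = 0.
Discriminant: 120² + 4·560401 = 14400 + 2241604 = 2256004; √2256004 = 1502.
q = (−120 + 1502)/2 = 691, and p = q + 120 = 811.
Check: 691 · 811 = 560401.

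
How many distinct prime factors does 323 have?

323 = 17 · 19
323 = 17 · 19, which has 2 distinct prime factors.

2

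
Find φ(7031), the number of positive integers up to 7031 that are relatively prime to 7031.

Factor: 7031 = 79 · 89.
φ(7031) = (79−1) · (89−1) = 78 · 88 = 6864.

6864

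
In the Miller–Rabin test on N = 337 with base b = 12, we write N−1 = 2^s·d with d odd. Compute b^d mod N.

252

337 − 1 = 336 = 2^4 · 21, so d = 21.
12^1 ≡ 12 (mod 337)
12^2 ≡ 12^2 = 144 ≡ 144 (mod 337)
12^4 ≡ 144^2 = 20736 ≡ 179 (mod 337)
12^8 ≡ 179^2 = 32041 ≡ 26 (mod 337)
12^16 ≡ 26^2 = 676 ≡ 2 (mod 337)
21 = 16 + 4 + 1 in binary powers of 2.
So 12^21 ≡ 2 · 179 · 12 ≡ 252 (mod 337).
Squaring chain: 252 → 148 → 336 → 1; reaches −1, so base 12 does not prove 337 composite.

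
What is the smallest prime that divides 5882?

5882 is even: 2 divides it.

2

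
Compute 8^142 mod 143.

64

8^1 ≡ 8 (mod 143)
8^2 ≡ 8^2 = 64 ≡ 64 (mod 143)
8^4 ≡ 64^2 = 4096 ≡ 92 (mod 143)
8^8 ≡ 92^2 = 8464 ≡ 27 (mod 143)
8^16 ≡ 27^2 = 729 ≡ 14 (mod 143)
8^32 ≡ 14^2 = 196 ≡ 53 (mod 143)
8^64 ≡ 53^2 = 2809 ≡ 92 (mod 143)
8^128 ≡ 92^2 = 8464 ≡ 27 (mod 143)
142 = 128 + 8 + 4 + 2 in binary powers of 2.
So 8^142 ≡ 27 · 27 · 92 · 64 ≡ 64 (mod 143).
Since 64 ≠ 1, base 8 is a Fermat witness: 143 is composite.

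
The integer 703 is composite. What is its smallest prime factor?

703 is odd.
Digit sum 10, not divisible by 3.
Ends in 3: not divisible by 5.
7: 703 = 7·100 + 3
11: 703 = 11·63 + 10
13: 703 = 13·54 + 1
17: 703 = 17·41 + 6
19: 703 = 19·37

19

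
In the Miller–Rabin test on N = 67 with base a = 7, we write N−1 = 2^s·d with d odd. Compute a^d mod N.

67 − 1 = 66 = 2^1 · 33, so d = 33.
7^1 ≡ 7 (mod 67)
7^2 ≡ 7^2 = 49 ≡ 49 (mod 67)
7^4 ≡ 49^2 = 2401 ≡ 56 (mod 67)
7^8 ≡ 56^2 = 3136 ≡ 54 (mod 67)
7^16 ≡ 54^2 = 2916 ≡ 35 (mod 67)
7^32 ≡ 35^2 = 1225 ≡ 19 (mod 67)
33 = 32 + 1 in binary powers of 2.
So 7^33 ≡ 19 · 7 ≡ 66 (mod 67).
Since 7^d ≡ 66 (mod 67), base 7 does not prove 67 composite.

66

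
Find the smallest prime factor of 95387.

95387 is odd.
Digit sum 32, not divisible by 3.
Ends in 7: not divisible by 5.
7: 95387 = 7·13626 + 5
11: 95387 = 11·8671 + 6
13: 95387 = 13·7337 + 6
17: 95387 = 17·5611

17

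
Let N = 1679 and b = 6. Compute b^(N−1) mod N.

6^1 ≡ 6 (mod 1679)
6^2 ≡ 6^2 = 36 ≡ 36 (mod 1679)
6^4 ≡ 36^2 = 1296 ≡ 1296 (mod 1679)
6^8 ≡ 1296^2 = 1679616 ≡ 616 (mod 1679)
6^16 ≡ 616^2 = 379456 ≡ 2 (mod 1679)
6^32 ≡ 2^2 = 4 ≡ 4 (mod 1679)
6^64 ≡ 4^2 = 16 ≡ 16 (mod 1679)
6^128 ≡ 16^2 = 256 ≡ 256 (mod 1679)
6^256 ≡ 256^2 = 65536 ≡ 55 (mod 1679)
6^512 ≡ 55^2 = 3025 ≡ 1346 (mod 1679)
6^1024 ≡ 1346^2 = 1811716 ≡ 75 (mod 1679)
1678 = 1024 + 512 + 128 + 8 + 4 + 2 in binary powers of 2.
So 6^1678 ≡ 75 · 1346 · 256 · 616 · 1296 · 36 ≡ 748 (mod 1679).
Since 748 ≠ 1, base 6 is a Fermat witness: 1679 is composite.

748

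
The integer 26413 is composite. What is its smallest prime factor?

26413 is odd.
Digit sum 16, not divisible by 3.
Ends in 3: not divisible by 5.
7: 26413 = 7·3773 + 2
11: 26413 = 11·2401 + 2
13: 26413 = 13·2031 + 10
17: 26413 = 17·1553 + 12
19: 26413 = 19·1390 + 3
23: 26413 = 23·1148 + 9
29: 26413 = 29·910 + 23
31: 26413 = 31·852 + 1
37: 26413 = 37·713 + 32
41: 26413 = 41·644 + 9
43: 26413 = 43·614 + 11
47: 26413 = 47·561 + 46
53: 26413 = 53·498 + 19
59: 26413 = 59·447 + 40
61: 26413 = 61·433

61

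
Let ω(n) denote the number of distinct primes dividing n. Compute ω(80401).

80401 = 37 · 2173
2173 = 41 · 53
80401 = 37 · 41 · 53, which has 3 distinct prime factors.

3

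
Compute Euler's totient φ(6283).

Factor: 6283 = 61 · 103.
φ(6283) = (61−1) · (103−1) = 60 · 102 = 6120.

6120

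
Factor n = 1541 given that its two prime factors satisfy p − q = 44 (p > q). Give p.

Since p = q + 44, we have 1541 = q(q + 44), so q² + 44q − 1541 = 0.
Discriminant: 44² + 4·1541 = 1936 + 6164 = 8100; √8100 = 90.
q = (−44 + 90)/2 = 23, and p = q + 44 = 67.
Check: 23 · 67 = 1541.

67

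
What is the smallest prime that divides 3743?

3743 is odd.
Digit sum 17, not divisible by 3.
Ends in 3: not divisible by 5.
7: 3743 = 7·534 + 5
11: 3743 = 11·340 + 3
13: 3743 = 13·287 + 12
17: 3743 = 17·220 + 3
19: 3743 = 19·197

19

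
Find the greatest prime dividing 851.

37

851 = 23 · 37
37 is prime.
So 851 = 23 · 37; the largest prime factor is 37.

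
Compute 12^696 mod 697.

611

12^1 ≡ 12 (mod 697)
12^2 ≡ 12^2 = 144 ≡ 144 (mod 697)
12^4 ≡ 144^2 = 20736 ≡ 523 (mod 697)
12^8 ≡ 523^2 = 273529 ≡ 305 (mod 697)
12^16 ≡ 305^2 = 93025 ≡ 324 (mod 697)
12^32 ≡ 324^2 = 104976 ≡ 426 (mod 697)
12^64 ≡ 426^2 = 181476 ≡ 256 (mod 697)
12^128 ≡ 256^2 = 65536 ≡ 18 (mod 697)
12^256 ≡ 18^2 = 324 ≡ 324 (mod 697)
12^512 ≡ 324^2 = 104976 ≡ 426 (mod 697)
696 = 512 + 128 + 32 + 16 + 8 in binary powers of 2.
So 12^696 ≡ 426 · 18 · 426 · 324 · 305 ≡ 611 (mod 697).
Since 611 ≠ 1, base 12 is a Fermat witness: 697 is composite.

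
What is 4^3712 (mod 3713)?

3033

4^1 ≡ 4 (mod 3713)
4^2 ≡ 4^2 = 16 ≡ 16 (mod 3713)
4^4 ≡ 16^2 = 256 ≡ 256 (mod 3713)
4^8 ≡ 256^2 = 65536 ≡ 2415 (mod 3713)
4^16 ≡ 2415^2 = 5832225 ≡ 2815 (mod 3713)
4^32 ≡ 2815^2 = 7924225 ≡ 683 (mod 3713)
4^64 ≡ 683^2 = 466489 ≡ 2364 (mod 3713)
4^128 ≡ 2364^2 = 5588496 ≡ 431 (mod 3713)
4^256 ≡ 431^2 = 185761 ≡ 111 (mod 3713)
4^512 ≡ 111^2 = 12321 ≡ 1182 (mod 3713)
4^1024 ≡ 1182^2 = 1397124 ≡ 1036 (mod 3713)
4^2048 ≡ 1036^2 = 1073296 ≡ 239 (mod 3713)
3712 = 2048 + 1024 + 512 + 128 in binary powers of 2.
So 4^3712 ≡ 239 · 1036 · 1182 · 431 ≡ 3033 (mod 3713).
Since 3033 ≠ 1, base 4 is a Fermat witness: 3713 is composite.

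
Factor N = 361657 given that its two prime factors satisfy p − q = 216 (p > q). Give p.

719

Since p = q + 216, we have 361657 = q(q + 216), so q² + 216q − 361657 = 0.
Discriminant: 216² + 4·361657 = 46656 + 1446628 = 1493284; √1493284 = 1222.
q = (−216 + 1222)/2 = 503, and p = q + 216 = 719.
Check: 503 · 719 = 361657.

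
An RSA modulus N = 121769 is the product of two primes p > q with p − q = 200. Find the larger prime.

Since p = q + 200, we have 121769 = q(q + 200), so q² + 200q − 121769 = 0.
Discriminant: 200² + 4·121769 = 40000 + 487076 = 527076; √527076 = 726.
q = (−200 + 726)/2 = 263, and p = q + 200 = 463.
Check: 263 · 463 = 121769.

463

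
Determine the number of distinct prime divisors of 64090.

5

64090 = 2 · 32045
32045 = 5 · 6409
6409 = 13 · 493
493 = 17 · 29
64090 = 2 · 5 · 13 · 17 · 29, which has 5 distinct prime factors.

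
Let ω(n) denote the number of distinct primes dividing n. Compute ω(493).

493 = 17 · 29
493 = 17 · 29, which has 2 distinct prime factors.

2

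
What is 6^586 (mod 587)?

1

6^1 ≡ 6 (mod 587)
6^2 ≡ 6^2 = 36 ≡ 36 (mod 587)
6^4 ≡ 36^2 = 1296 ≡ 122 (mod 587)
6^8 ≡ 122^2 = 14884 ≡ 209 (mod 587)
6^16 ≡ 209^2 = 43681 ≡ 243 (mod 587)
6^32 ≡ 243^2 = 59049 ≡ 349 (mod 587)
6^64 ≡ 349^2 = 121801 ≡ 292 (mod 587)
6^128 ≡ 292^2 = 85264 ≡ 149 (mod 587)
6^256 ≡ 149^2 = 22201 ≡ 482 (mod 587)
6^512 ≡ 482^2 = 232324 ≡ 459 (mod 587)
586 = 512 + 64 + 8 + 2 in binary powers of 2.
So 6^586 ≡ 459 · 292 · 209 · 36 ≡ 1 (mod 587).
Since the result is 1, base 6 gives no evidence that 587 is composite.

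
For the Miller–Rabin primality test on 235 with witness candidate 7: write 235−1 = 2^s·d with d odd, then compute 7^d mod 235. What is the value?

235 − 1 = 234 = 2^1 · 117, so d = 117.
7^1 ≡ 7 (mod 235)
7^2 ≡ 7^2 = 49 ≡ 49 (mod 235)
7^4 ≡ 49^2 = 2401 ≡ 51 (mod 235)
7^8 ≡ 51^2 = 2601 ≡ 16 (mod 235)
7^16 ≡ 16^2 = 256 ≡ 21 (mod 235)
7^32 ≡ 21^2 = 441 ≡ 206 (mod 235)
7^64 ≡ 206^2 = 42436 ≡ 136 (mod 235)
117 = 64 + 32 + 16 + 4 + 1 in binary powers of 2.
So 7^117 ≡ 136 · 206 · 21 · 51 · 7 ≡ 2 (mod 235).
Squaring chain: 2; never reaches −1, so base 7 is a Miller–Rabin witness that 235 is composite.

2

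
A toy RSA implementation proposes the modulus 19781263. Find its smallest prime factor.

19781263 is odd.
Digit sum 37, not divisible by 3.
Ends in 3: not divisible by 5.
7: 19781263 = 7·2825894 + 5
11: 19781263 = 11·1798296 + 7
13: 19781263 = 13·1521635 + 8
17: 19781263 = 17·1163603 + 12
19: 19781263 = 19·1041119 + 2
23: 19781263 = 23·860054 + 21
29: 19781263 = 29·682112 + 15
31: 19781263 = 31·638105 + 8
37: 19781263 = 37·534628 + 27
41: 19781263 = 41·482469 + 34
43: 19781263 = 43·460029 + 16
47: 19781263 = 47·420877 + 44
53: 19781263 = 53·373231 + 20
59: 19781263 = 59·335275 + 38
61: 19781263 = 61·324283

61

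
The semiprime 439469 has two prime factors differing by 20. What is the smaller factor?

653

Since p = q + 20, we have 439469 = q(q + 20), so q² + 20q − 439469 = 0.
Discriminant: 20² + 4·439469 = 400 + 1757876 = 1758276; √1758276 = 1326.
q = (−20 + 1326)/2 = 653, and p = q + 20 = 673.
Check: 653 · 673 = 439469.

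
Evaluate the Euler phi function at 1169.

996

Factor: 1169 = 7 · 167.
φ(1169) = (7−1) · (167−1) = 6 · 166 = 996.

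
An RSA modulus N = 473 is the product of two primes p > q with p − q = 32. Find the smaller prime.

Since p = q + 32, we have 473 = q(q + 32), so q² + 32q − 473 = 0.
Discriminant: 32² + 4·473 = 1024 + 1892 = 2916; √2916 = 54.
q = (−32 + 54)/2 = 11, and p = q + 32 = 43.
Check: 11 · 43 = 473.

11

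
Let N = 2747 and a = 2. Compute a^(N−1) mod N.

1212

2^1 ≡ 2 (mod 2747)
2^2 ≡ 2^2 = 4 ≡ 4 (mod 2747)
2^4 ≡ 4^2 = 16 ≡ 16 (mod 2747)
2^8 ≡ 16^2 = 256 ≡ 256 (mod 2747)
2^16 ≡ 256^2 = 65536 ≡ 2355 (mod 2747)
2^32 ≡ 2355^2 = 5546025 ≡ 2579 (mod 2747)
2^64 ≡ 2579^2 = 6651241 ≡ 754 (mod 2747)
2^128 ≡ 754^2 = 568516 ≡ 2634 (mod 2747)
2^256 ≡ 2634^2 = 6937956 ≡ 1781 (mod 2747)
2^512 ≡ 1781^2 = 3171961 ≡ 1923 (mod 2747)
2^1024 ≡ 1923^2 = 3697929 ≡ 467 (mod 2747)
2^2048 ≡ 467^2 = 218089 ≡ 1076 (mod 2747)
2746 = 2048 + 512 + 128 + 32 + 16 + 8 + 2 in binary powers of 2.
So 2^2746 ≡ 1076 · 1923 · 2634 · 2579 · 2355 · 256 · 4 ≡ 1212 (mod 2747).
Since 1212 ≠ 1, base 2 is a Fermat witness: 2747 is composite.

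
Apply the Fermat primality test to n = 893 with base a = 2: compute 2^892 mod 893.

2^1 ≡ 2 (mod 893)
2^2 ≡ 2^2 = 4 ≡ 4 (mod 893)
2^4 ≡ 4^2 = 16 ≡ 16 (mod 893)
2^8 ≡ 16^2 = 256 ≡ 256 (mod 893)
2^16 ≡ 256^2 = 65536 ≡ 347 (mod 893)
2^32 ≡ 347^2 = 120409 ≡ 747 (mod 893)
2^64 ≡ 747^2 = 558009 ≡ 777 (mod 893)
2^128 ≡ 777^2 = 603729 ≡ 61 (mod 893)
2^256 ≡ 61^2 = 3721 ≡ 149 (mod 893)
2^512 ≡ 149^2 = 22201 ≡ 769 (mod 893)
892 = 512 + 256 + 64 + 32 + 16 + 8 + 4 in binary powers of 2.
So 2^892 ≡ 769 · 149 · 777 · 747 · 347 · 256 · 16 ≡ 777 (mod 893).
Since 777 ≠ 1, base 2 is a Fermat witness: 893 is composite.

777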